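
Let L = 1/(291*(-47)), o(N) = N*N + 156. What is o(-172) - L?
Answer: 406753981/13677 ≈ 29740.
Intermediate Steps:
o(N) = 156 + N² (o(N) = N² + 156 = 156 + N²)
L = -1/13677 (L = 1/(-13677) = -1/13677 ≈ -7.3115e-5)
o(-172) - L = (156 + (-172)²) - 1*(-1/13677) = (156 + 29584) + 1/13677 = 29740 + 1/13677 = 406753981/13677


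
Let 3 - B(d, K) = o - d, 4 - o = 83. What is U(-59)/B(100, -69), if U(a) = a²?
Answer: 3481/182 ≈ 19.126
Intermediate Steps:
o = -79 (o = 4 - 1*83 = 4 - 83 = -79)
B(d, K) = 82 + d (B(d, K) = 3 - (-79 - d) = 3 + (79 + d) = 82 + d)
U(-59)/B(100, -69) = (-59)²/(82 + 100) = 3481/182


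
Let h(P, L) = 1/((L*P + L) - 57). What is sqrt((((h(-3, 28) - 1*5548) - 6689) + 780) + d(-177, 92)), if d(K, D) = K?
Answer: I*sqrt(148554659)/113 ≈ 107.86*I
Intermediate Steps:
h(P, L) = 1/(-57 + L + L*P) (h(P, L) = 1/((L + L*P) - 57) = 1/(-57 + L + L*P))
sqrt((((h(-3, 28) - 1*5548) - 6689) + 780) + d(-177, 92)) = sqrt((((1/(-57 + 28 + 28*(-3)) - 1*5548) - 6689) + 780) - 177) = sqrt((((1/(-57 + 28 - 84) - 5548) - 6689) + 780) - 177) = sqrt((((1/(-113) - 5548) - 6689) + 780) - 177) = sqrt((((-1/113 - 5548) - 6689) + 780) - 177) = sqrt(((-626925/113 - 6689) + 780) - 177) = sqrt((-1382782/113 + 780) - 177) = sqrt(-1294642/113 - 177) = sqrt(-1314643/113) = I*sqrt(148554659)/113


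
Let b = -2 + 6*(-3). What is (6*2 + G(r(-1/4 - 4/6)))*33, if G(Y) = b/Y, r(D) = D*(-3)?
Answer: 156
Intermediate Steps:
r(D) = -3*D
b = -20 (b = -2 - 18 = -20)
G(Y) = -20/Y
(6*2 + G(r(-1/4 - 4/6)))*33 = (6*2 - 20*(-1/(3*(-1/4 - 4/6))))*33 = (12 - 20*(-1/(3*(-1*¼ - 4*⅙))))*33 = (12 - 20*(-1/(3*(-¼ - ⅔))))*33 = (12 - 20/((-3*(-11/12))))*33 = (12 - 20/11/4)*33 = (12 - 20*4/11)*33 = (12 - 80/11)*33 = (52/11)*33 = 156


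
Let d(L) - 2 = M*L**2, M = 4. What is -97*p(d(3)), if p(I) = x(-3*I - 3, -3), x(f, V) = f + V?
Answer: 11640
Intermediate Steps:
d(L) = 2 + 4*L**2
x(f, V) = V + f
p(I) = -6 - 3*I (p(I) = -3 + (-3*I - 3) = -3 + (-3 - 3*I) = -6 - 3*I)
-97*p(d(3)) = -97*(-6 - 3*(2 + 4*3**2)) = -97*(-6 - 3*(2 + 4*9)) = -97*(-6 - 3*(2 + 36)) = -97*(-6 - 3*38) = -97*(-6 - 114) = -97*(-120) = 11640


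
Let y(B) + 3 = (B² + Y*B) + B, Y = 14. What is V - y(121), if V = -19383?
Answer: -35836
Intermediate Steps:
y(B) = -3 + B² + 15*B (y(B) = -3 + ((B² + 14*B) + B) = -3 + (B² + 15*B) = -3 + B² + 15*B)
V - y(121) = -19383 - (-3 + 121² + 15*121) = -19383 - (-3 + 14641 + 1815) = -19383 - 1*16453 = -19383 - 16453 = -35836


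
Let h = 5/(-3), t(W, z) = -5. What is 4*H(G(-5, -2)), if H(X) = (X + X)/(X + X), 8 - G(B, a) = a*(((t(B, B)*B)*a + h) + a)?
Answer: 4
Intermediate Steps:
h = -5/3 (h = 5*(-1/3) = -5/3 ≈ -1.6667)
G(B, a) = 8 - a*(-5/3 + a - 5*B*a) (G(B, a) = 8 - a*(((-5*B)*a - 5/3) + a) = 8 - a*((-5*B*a - 5/3) + a) = 8 - a*((-5/3 - 5*B*a) + a) = 8 - a*(-5/3 + a - 5*B*a))
H(X) = 1 (H(X) = (2*X)/((2*X)) = (2*X)*(1/(2*X)) = 1)
4*H(G(-5, -2)) = 4*1 = 4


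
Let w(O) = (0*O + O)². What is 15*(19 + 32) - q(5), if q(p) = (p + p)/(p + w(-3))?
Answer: 5350/7 ≈ 764.29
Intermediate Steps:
w(O) = O² (w(O) = (0 + O)² = O²)
q(p) = 2*p/(9 + p) (q(p) = (p + p)/(p + (-3)²) = (2*p)/(p + 9) = (2*p)/(9 + p) = 2*p/(9 + p))
15*(19 + 32) - q(5) = 15*(19 + 32) - 2*5/(9 + 5) = 15*51 - 2*5/14 = 765 - 2*5/14 = 765 - 1*5/7 = 765 - 5/7 = 5350/7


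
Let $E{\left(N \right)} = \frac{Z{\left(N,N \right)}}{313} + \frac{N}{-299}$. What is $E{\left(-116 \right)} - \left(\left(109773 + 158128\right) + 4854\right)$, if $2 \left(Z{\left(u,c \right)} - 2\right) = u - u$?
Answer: $- \frac{25526285279}{93587} \approx -2.7275 \cdot 10^{5}$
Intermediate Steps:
$Z{\left(u,c \right)} = 2$ ($Z{\left(u,c \right)} = 2 + \frac{u - u}{2} = 2 + \frac{1}{2} \cdot 0 = 2 + 0 = 2$)
$E{\left(N \right)} = \frac{2}{313} - \frac{N}{299}$ ($E{\left(N \right)} = \frac{2}{313} + \frac{N}{-299} = 2 \cdot \frac{1}{313} + N \left(- \frac{1}{299}\right) = \frac{2}{313} - \frac{N}{299}$)
$E{\left(-116 \right)} - \left(\left(109773 + 158128\right) + 4854\right) = \left(\frac{2}{313} - - \frac{116}{299}\right) - \left(\left(109773 + 158128\right) + 4854\right) = \left(\frac{2}{313} + \frac{116}{299}\right) - \left(267901 + 4854\right) = \frac{36906}{93587} - 272755 = - \frac{25526285279}{93587}$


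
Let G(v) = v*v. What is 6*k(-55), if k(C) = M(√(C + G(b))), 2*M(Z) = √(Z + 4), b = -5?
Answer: 3*√(4 + I*√30) ≈ 6.9657 + 3.5384*I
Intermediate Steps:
G(v) = v²
M(Z) = √(4 + Z)/2 (M(Z) = √(Z + 4)/2 = √(4 + Z)/2)
k(C) = √(4 + √(25 + C))/2 (k(C) = √(4 + √(C + (-5)²))/2 = √(4 + √(C + 25))/2 = √(4 + √(25 + C))/2)
6*k(-55) = 6*(√(4 + √(25 - 55))/2) = 6*(√(4 + √(-30))/2) = 6*(√(4 + I*√30)/2) = 3*√(4 + I*√30)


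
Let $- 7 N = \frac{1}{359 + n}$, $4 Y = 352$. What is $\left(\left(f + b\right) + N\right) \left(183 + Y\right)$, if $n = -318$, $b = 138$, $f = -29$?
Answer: $\frac{8477422}{287} \approx 29538.0$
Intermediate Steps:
$Y = 88$ ($Y = \frac{1}{4} \cdot 352 = 88$)
$N = - \frac{1}{287}$ ($N = - \frac{1}{7 \left(359 - 318\right)} = - \frac{1}{7 \cdot 41} = \left(- \frac{1}{7}\right) \frac{1}{41} = - \frac{1}{287} \approx -0.0034843$)
$\left(\left(f + b\right) + N\right) \left(183 + Y\right) = \left(\left(-29 + 138\right) - \frac{1}{287}\right) \left(183 + 88\right) = \left(109 - \frac{1}{287}\right) 271 = \frac{31282}{287} \cdot 271 = \frac{8477422}{287}$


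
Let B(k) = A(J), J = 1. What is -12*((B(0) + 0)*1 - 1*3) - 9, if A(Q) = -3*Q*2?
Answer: 99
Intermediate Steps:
A(Q) = -6*Q
B(k) = -6 (B(k) = -6*1 = -6)
-12*((B(0) + 0)*1 - 1*3) - 9 = -12*((-6 + 0)*1 - 1*3) - 9 = -12*(-6*1 - 3) - 9 = -12*(-6 - 3) - 9 = -12*(-9) - 9 = 108 - 9 = 99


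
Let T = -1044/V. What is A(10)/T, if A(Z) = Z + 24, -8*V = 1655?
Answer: 28135/4176 ≈ 6.7373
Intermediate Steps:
V = -1655/8 (V = -⅛*1655 = -1655/8 ≈ -206.88)
A(Z) = 24 + Z
T = 8352/1655 (T = -1044/(-1655/8) = -1044*(-8/1655) = 8352/1655 ≈ 5.0465)
A(10)/T = (24 + 10)/(8352/1655) = 34*(1655/8352) = 28135/4176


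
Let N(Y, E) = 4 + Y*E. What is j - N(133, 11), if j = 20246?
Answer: 18779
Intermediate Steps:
N(Y, E) = 4 + E*Y
j - N(133, 11) = 20246 - (4 + 11*133) = 20246 - (4 + 1463) = 20246 - 1*1467 = 20246 - 1467 = 18779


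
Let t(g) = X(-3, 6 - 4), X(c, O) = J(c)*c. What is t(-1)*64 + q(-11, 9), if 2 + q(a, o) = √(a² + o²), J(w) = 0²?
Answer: -2 + √202 ≈ 12.213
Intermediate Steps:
J(w) = 0
q(a, o) = -2 + √(a² + o²)
X(c, O) = 0 (X(c, O) = 0*c = 0)
t(g) = 0
t(-1)*64 + q(-11, 9) = 0*64 + (-2 + √((-11)² + 9²)) = 0 + (-2 + √(121 + 81)) = 0 + (-2 + √202) = -2 + √202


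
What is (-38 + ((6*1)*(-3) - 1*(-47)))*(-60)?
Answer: 540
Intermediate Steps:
(-38 + ((6*1)*(-3) - 1*(-47)))*(-60) = (-38 + (6*(-3) + 47))*(-60) = (-38 + (-18 + 47))*(-60) = (-38 + 29)*(-60) = -9*(-60) = 540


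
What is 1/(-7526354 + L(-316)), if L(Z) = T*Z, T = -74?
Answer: -1/7502970 ≈ -1.3328e-7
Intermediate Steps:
L(Z) = -74*Z
1/(-7526354 + L(-316)) = 1/(-7526354 - 74*(-316)) = 1/(-7526354 + 23384) = 1/(-7502970) = -1/7502970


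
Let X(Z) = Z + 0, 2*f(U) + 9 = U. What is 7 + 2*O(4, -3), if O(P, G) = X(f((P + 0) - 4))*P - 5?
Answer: -39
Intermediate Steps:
f(U) = -9/2 + U/2
X(Z) = Z
O(P, G) = -5 + P*(-13/2 + P/2) (O(P, G) = (-9/2 + ((P + 0) - 4)/2)*P - 5 = (-9/2 + (P - 4)/2)*P - 5 = (-9/2 + (-4 + P)/2)*P - 5 = (-9/2 + (-2 + P/2))*P - 5 = (-13/2 + P/2)*P - 5 = P*(-13/2 + P/2) - 5 = -5 + P*(-13/2 + P/2))
7 + 2*O(4, -3) = 7 + 2*(-5 + (1/2)*4*(-13 + 4)) = 7 + 2*(-5 + (1/2)*4*(-9)) = 7 + 2*(-5 - 18) = 7 + 2*(-23) = 7 - 46 = -39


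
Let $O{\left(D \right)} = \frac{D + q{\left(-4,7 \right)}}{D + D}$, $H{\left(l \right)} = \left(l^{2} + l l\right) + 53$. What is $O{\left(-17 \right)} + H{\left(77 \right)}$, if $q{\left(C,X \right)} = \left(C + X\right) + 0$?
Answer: $\frac{202494}{17} \approx 11911.0$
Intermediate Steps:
$q{\left(C,X \right)} = C + X$
$H{\left(l \right)} = 53 + 2 l^{2}$ ($H{\left(l \right)} = \left(l^{2} + l^{2}\right) + 53 = 2 l^{2} + 53 = 53 + 2 l^{2}$)
$O{\left(D \right)} = \frac{3 + D}{2 D}$ ($O{\left(D \right)} = \frac{D + \left(-4 + 7\right)}{D + D} = \frac{D + 3}{2 D} = \left(3 + D\right) \frac{1}{2 D} = \frac{3 + D}{2 D}$)
$O{\left(-17 \right)} + H{\left(77 \right)} = \frac{3 - 17}{2 \left(-17\right)} + \left(53 + 2 \cdot 77^{2}\right) = \frac{1}{2} \left(- \frac{1}{17}\right) \left(-14\right) + \left(53 + 2 \cdot 5929\right) = \frac{7}{17} + \left(53 + 11858\right) = \frac{7}{17} + 11911 = \frac{202494}{17}$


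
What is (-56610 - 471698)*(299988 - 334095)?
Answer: 18019000956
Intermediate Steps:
(-56610 - 471698)*(299988 - 334095) = -528308*(-34107) = 18019000956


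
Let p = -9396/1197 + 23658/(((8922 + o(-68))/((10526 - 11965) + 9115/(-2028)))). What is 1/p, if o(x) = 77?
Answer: -404541046/1538363346661 ≈ -0.00026297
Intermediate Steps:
p = -1538363346661/404541046 (p = -9396/1197 + 23658/(((8922 + 77)/((10526 - 11965) + 9115/(-2028)))) = -9396*1/1197 + 23658/((8999/(-1439 + 9115*(-1/2028)))) = -1044/133 + 23658/((8999/(-1439 - 9115/2028))) = -1044/133 + 23658/((8999/(-2927407/2028))) = -1044/133 + 23658/((8999*(-2028/2927407))) = -1044/133 + 23658/(-18249972/2927407) = -1044/133 + 23658*(-2927407/18249972) = -1044/133 - 11542765801/3041662 = -1538363346661/404541046 ≈ -3802.7)
1/p = 1/(-1538363346661/404541046) = -404541046/1538363346661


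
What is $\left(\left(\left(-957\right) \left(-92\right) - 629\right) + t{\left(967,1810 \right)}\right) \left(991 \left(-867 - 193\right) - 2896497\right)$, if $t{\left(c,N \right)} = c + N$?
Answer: $-355983945744$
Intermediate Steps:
$t{\left(c,N \right)} = N + c$
$\left(\left(\left(-957\right) \left(-92\right) - 629\right) + t{\left(967,1810 \right)}\right) \left(991 \left(-867 - 193\right) - 2896497\right) = \left(\left(\left(-957\right) \left(-92\right) - 629\right) + \left(1810 + 967\right)\right) \left(991 \left(-867 - 193\right) - 2896497\right) = \left(\left(88044 - 629\right) + 2777\right) \left(991 \left(-1060\right) - 2896497\right) = \left(87415 + 2777\right) \left(-1050460 - 2896497\right) = 90192 \left(-3946957\right) = -355983945744$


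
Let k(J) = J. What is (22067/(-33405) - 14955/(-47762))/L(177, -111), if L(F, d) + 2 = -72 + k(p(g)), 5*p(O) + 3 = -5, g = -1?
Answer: 79198897/17231287788 ≈ 0.0045962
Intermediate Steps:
p(O) = -8/5 (p(O) = -⅗ + (⅕)*(-5) = -⅗ - 1 = -8/5)
L(F, d) = -378/5 (L(F, d) = -2 + (-72 - 8/5) = -2 - 368/5 = -378/5)
(22067/(-33405) - 14955/(-47762))/L(177, -111) = (22067/(-33405) - 14955/(-47762))/(-378/5) = (22067*(-1/33405) - 14955*(-1/47762))*(-5/378) = (-22067/33405 + 14955/47762)*(-5/378) = -554392279/1595489610*(-5/378) = 79198897/17231287788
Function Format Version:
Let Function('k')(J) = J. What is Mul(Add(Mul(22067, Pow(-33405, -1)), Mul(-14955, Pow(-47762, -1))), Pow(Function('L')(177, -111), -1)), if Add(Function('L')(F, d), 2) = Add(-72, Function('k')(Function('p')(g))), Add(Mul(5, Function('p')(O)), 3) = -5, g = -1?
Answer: Rational(79198897, 17231287788) ≈ 0.0045962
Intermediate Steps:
Function('p')(O) = Rational(-8, 5) (Function('p')(O) = Add(Rational(-3, 5), Mul(Rational(1, 5), -5)) = Add(Rational(-3, 5), -1) = Rational(-8, 5))
Function('L')(F, d) = Rational(-378, 5) (Function('L')(F, d) = Add(-2, Add(-72, Rational(-8, 5))) = Add(-2, Rational(-368, 5)) = Rational(-378, 5))
Mul(Add(Mul(22067, Pow(-33405, -1)), Mul(-14955, Pow(-47762, -1))), Pow(Function('L')(177, -111), -1)) = Mul(Add(Mul(22067, Pow(-33405, -1)), Mul(-14955, Pow(-47762, -1))), Pow(Rational(-378, 5), -1)) = Mul(Add(Mul(22067, Rational(-1, 33405)), Mul(-14955, Rational(-1, 47762))), Rational(-5, 378)) = Mul(Add(Rational(-22067, 33405), Rational(14955, 47762)), Rational(-5, 378)) = Mul(Rational(-554392279, 1595489610), Rational(-5, 378)) = Rational(79198897, 17231287788)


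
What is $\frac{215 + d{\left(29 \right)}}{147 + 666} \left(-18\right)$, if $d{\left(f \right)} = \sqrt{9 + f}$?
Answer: $- \frac{1290}{271} - \frac{6 \sqrt{38}}{271} \approx -4.8966$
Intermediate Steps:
$\frac{215 + d{\left(29 \right)}}{147 + 666} \left(-18\right) = \frac{215 + \sqrt{9 + 29}}{147 + 666} \left(-18\right) = \frac{215 + \sqrt{38}}{813} \left(-18\right) = \left(215 + \sqrt{38}\right) \frac{1}{813} \left(-18\right) = \left(\frac{215}{813} + \frac{\sqrt{38}}{813}\right) \left(-18\right) = - \frac{1290}{271} - \frac{6 \sqrt{38}}{271}$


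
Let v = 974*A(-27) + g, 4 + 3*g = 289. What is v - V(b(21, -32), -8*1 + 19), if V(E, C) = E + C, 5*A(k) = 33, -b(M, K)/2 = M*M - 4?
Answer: 36932/5 ≈ 7386.4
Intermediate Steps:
g = 95 (g = -4/3 + (⅓)*289 = -4/3 + 289/3 = 95)
b(M, K) = 8 - 2*M² (b(M, K) = -2*(M*M - 4) = -2*(M² - 4) = -2*(-4 + M²) = 8 - 2*M²)
A(k) = 33/5 (A(k) = (⅕)*33 = 33/5)
v = 32617/5 (v = 974*(33/5) + 95 = 32142/5 + 95 = 32617/5 ≈ 6523.4)
V(E, C) = C + E
v - V(b(21, -32), -8*1 + 19) = 32617/5 - ((-8*1 + 19) + (8 - 2*21²)) = 32617/5 - ((-8 + 19) + (8 - 2*441)) = 32617/5 - (11 + (8 - 882)) = 32617/5 - (11 - 874) = 32617/5 - 1*(-863) = 32617/5 + 863 = 36932/5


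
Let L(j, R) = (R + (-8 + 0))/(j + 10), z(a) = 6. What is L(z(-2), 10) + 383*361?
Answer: 1106105/8 ≈ 1.3826e+5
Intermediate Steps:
L(j, R) = (-8 + R)/(10 + j) (L(j, R) = (R - 8)/(10 + j) = (-8 + R)/(10 + j))
L(z(-2), 10) + 383*361 = (-8 + 10)/(10 + 6) + 383*361 = 2/16 + 138263 = (1/16)*2 + 138263 = 1/8 + 138263 = 1106105/8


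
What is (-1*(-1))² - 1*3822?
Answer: -3821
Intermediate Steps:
(-1*(-1))² - 1*3822 = 1² - 3822 = 1 - 3822 = -3821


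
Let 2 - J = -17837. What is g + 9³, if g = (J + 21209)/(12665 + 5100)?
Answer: 12989733/17765 ≈ 731.20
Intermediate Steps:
J = 17839 (J = 2 - 1*(-17837) = 2 + 17837 = 17839)
g = 39048/17765 (g = (17839 + 21209)/(12665 + 5100) = 39048/17765 ≈ 2.1980)
g + 9³ = 39048/17765 + 9³ = 39048/17765 + 729 = 12989733/17765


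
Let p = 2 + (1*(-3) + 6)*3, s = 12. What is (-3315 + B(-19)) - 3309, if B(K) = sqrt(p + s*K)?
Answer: -6624 + I*sqrt(217) ≈ -6624.0 + 14.731*I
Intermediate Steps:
p = 11 (p = 2 + (-3 + 6)*3 = 2 + 3*3 = 2 + 9 = 11)
B(K) = sqrt(11 + 12*K)
(-3315 + B(-19)) - 3309 = (-3315 + sqrt(11 + 12*(-19))) - 3309 = (-3315 + sqrt(11 - 228)) - 3309 = (-3315 + sqrt(-217)) - 3309 = (-3315 + I*sqrt(217)) - 3309 = -6624 + I*sqrt(217)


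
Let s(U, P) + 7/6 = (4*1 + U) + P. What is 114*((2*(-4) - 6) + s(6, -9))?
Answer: -1615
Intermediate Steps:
s(U, P) = 17/6 + P + U (s(U, P) = -7/6 + ((4*1 + U) + P) = -7/6 + ((4 + U) + P) = -7/6 + (4 + P + U) = 17/6 + P + U)
114*((2*(-4) - 6) + s(6, -9)) = 114*((2*(-4) - 6) + (17/6 - 9 + 6)) = 114*((-8 - 6) - ⅙) = 114*(-14 - ⅙) = 114*(-85/6) = -1615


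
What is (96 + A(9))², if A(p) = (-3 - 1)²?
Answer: 12544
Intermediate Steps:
A(p) = 16 (A(p) = (-4)² = 16)
(96 + A(9))² = (96 + 16)² = 112² = 12544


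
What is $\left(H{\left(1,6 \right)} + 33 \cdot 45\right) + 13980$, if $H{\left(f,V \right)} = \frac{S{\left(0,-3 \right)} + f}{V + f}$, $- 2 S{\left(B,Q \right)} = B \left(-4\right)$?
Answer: $\frac{108256}{7} \approx 15465.0$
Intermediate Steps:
$S{\left(B,Q \right)} = 2 B$ ($S{\left(B,Q \right)} = - \frac{B \left(-4\right)}{2} = - \frac{\left(-4\right) B}{2} = 2 B$)
$H{\left(f,V \right)} = \frac{f}{V + f}$ ($H{\left(f,V \right)} = \frac{2 \cdot 0 + f}{V + f} = \frac{0 + f}{V + f} = \frac{f}{V + f}$)
$\left(H{\left(1,6 \right)} + 33 \cdot 45\right) + 13980 = \left(1 \frac{1}{6 + 1} + 33 \cdot 45\right) + 13980 = \left(1 \cdot \frac{1}{7} + 1485\right) + 13980 = \left(\frac{1}{7} + 1485\right) + 13980 = \frac{10396}{7} + 13980 = \frac{108256}{7}$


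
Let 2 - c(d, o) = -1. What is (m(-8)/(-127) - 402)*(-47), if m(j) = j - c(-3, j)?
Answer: 2399021/127 ≈ 18890.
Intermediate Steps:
c(d, o) = 3 (c(d, o) = 2 - 1*(-1) = 2 + 1 = 3)
m(j) = -3 + j (m(j) = j - 1*3 = j - 3 = -3 + j)
(m(-8)/(-127) - 402)*(-47) = ((-3 - 8)/(-127) - 402)*(-47) = (-11*(-1/127) - 402)*(-47) = (11/127 - 402)*(-47) = -51043/127*(-47) = 2399021/127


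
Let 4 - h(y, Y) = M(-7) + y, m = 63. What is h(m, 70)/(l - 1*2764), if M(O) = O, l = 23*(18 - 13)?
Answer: 52/2649 ≈ 0.019630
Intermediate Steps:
l = 115 (l = 23*5 = 115)
h(y, Y) = 11 - y (h(y, Y) = 4 - (-7 + y) = 4 + (7 - y) = 11 - y)
h(m, 70)/(l - 1*2764) = (11 - 1*63)/(115 - 1*2764) = (11 - 63)/(115 - 2764) = -52/(-2649) = -52*(-1/2649) = 52/2649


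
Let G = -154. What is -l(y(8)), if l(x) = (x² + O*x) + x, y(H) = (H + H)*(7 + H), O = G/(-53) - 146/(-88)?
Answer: -34359420/583 ≈ -58936.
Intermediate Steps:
O = 10645/2332 (O = -154/(-53) - 146/(-88) = -154*(-1/53) - 146*(-1/88) = 154/53 + 73/44 = 10645/2332 ≈ 4.5648)
y(H) = 2*H*(7 + H) (y(H) = (2*H)*(7 + H) = 2*H*(7 + H))
l(x) = x² + 12977*x/2332 (l(x) = (x² + 10645*x/2332) + x = x² + 12977*x/2332)
-l(y(8)) = -2*8*(7 + 8)*(12977 + 2332*(2*8*(7 + 8)))/2332 = -2*8*15*(12977 + 2332*(2*8*15))/2332 = -240*(12977 + 2332*240)/2332 = -240*(12977 + 559680)/2332 = -240*572657/2332 = -1*34359420/583 = -34359420/583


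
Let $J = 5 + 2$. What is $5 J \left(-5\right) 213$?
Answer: $-37275$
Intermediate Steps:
$J = 7$
$5 J \left(-5\right) 213 = 5 \cdot 7 \left(-5\right) 213 = 35 \left(-5\right) 213 = \left(-175\right) 213 = -37275$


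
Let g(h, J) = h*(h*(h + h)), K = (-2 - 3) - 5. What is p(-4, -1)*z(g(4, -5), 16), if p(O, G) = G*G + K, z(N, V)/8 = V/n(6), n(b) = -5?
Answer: 1152/5 ≈ 230.40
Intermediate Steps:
K = -10 (K = -5 - 5 = -10)
g(h, J) = 2*h**3 (g(h, J) = h*(h*(2*h)) = h*(2*h**2) = 2*h**3)
z(N, V) = -8*V/5 (z(N, V) = 8*(V/(-5)) = 8*(V*(-1/5)) = 8*(-V/5) = -8*V/5)
p(O, G) = -10 + G**2 (p(O, G) = G*G - 10 = G**2 - 10 = -10 + G**2)
p(-4, -1)*z(g(4, -5), 16) = (-10 + (-1)**2)*(-8/5*16) = (-10 + 1)*(-128/5) = -9*(-128/5) = 1152/5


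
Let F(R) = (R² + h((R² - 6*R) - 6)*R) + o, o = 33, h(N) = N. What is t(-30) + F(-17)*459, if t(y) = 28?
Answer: -2856329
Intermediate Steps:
F(R) = 33 + R² + R*(-6 + R² - 6*R) (F(R) = (R² + ((R² - 6*R) - 6)*R) + 33 = (R² + (-6 + R² - 6*R)*R) + 33 = (R² + R*(-6 + R² - 6*R)) + 33 = 33 + R² + R*(-6 + R² - 6*R))
t(-30) + F(-17)*459 = 28 + (33 + (-17)³ - 6*(-17) - 5*(-17)²)*459 = 28 + (33 - 4913 + 102 - 5*289)*459 = 28 + (33 - 4913 + 102 - 1445)*459 = 28 - 6223*459 = 28 - 2856357 = -2856329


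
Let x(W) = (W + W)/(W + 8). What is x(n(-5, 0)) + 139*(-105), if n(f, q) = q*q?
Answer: -14595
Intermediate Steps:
n(f, q) = q²
x(W) = 2*W/(8 + W) (x(W) = (2*W)/(8 + W) = 2*W/(8 + W))
x(n(-5, 0)) + 139*(-105) = 2*0²/(8 + 0²) + 139*(-105) = 2*0/(8 + 0) - 14595 = 2*0/8 - 14595 = 2*0*(⅛) - 14595 = 0 - 14595 = -14595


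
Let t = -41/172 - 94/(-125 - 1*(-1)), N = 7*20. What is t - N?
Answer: -743709/5332 ≈ -139.48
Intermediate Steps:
N = 140
t = 2771/5332 (t = -41*1/172 - 94/(-125 + 1) = -41/172 - 94/(-124) = -41/172 - 94*(-1/124) = -41/172 + 47/62 = 2771/5332 ≈ 0.51969)
t - N = 2771/5332 - 1*140 = 2771/5332 - 140 = -743709/5332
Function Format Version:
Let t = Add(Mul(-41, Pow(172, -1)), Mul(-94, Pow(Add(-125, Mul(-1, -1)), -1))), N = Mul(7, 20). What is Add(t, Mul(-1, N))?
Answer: Rational(-743709, 5332) ≈ -139.48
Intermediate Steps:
N = 140
t = Rational(2771, 5332) (t = Add(Mul(-41, Rational(1, 172)), Mul(-94, Pow(Add(-125, 1), -1))) = Add(Rational(-41, 172), Mul(-94, Pow(-124, -1))) = Add(Rational(-41, 172), Mul(-94, Rational(-1, 124))) = Add(Rational(-41, 172), Rational(47, 62)) = Rational(2771, 5332) ≈ 0.51969)
Add(t, Mul(-1, N)) = Add(Rational(2771, 5332), Mul(-1, 140)) = Add(Rational(2771, 5332), -140) = Rational(-743709, 5332)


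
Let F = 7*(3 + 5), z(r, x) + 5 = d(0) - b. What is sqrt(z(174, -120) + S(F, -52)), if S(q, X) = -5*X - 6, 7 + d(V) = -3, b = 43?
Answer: 14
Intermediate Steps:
d(V) = -10 (d(V) = -7 - 3 = -10)
z(r, x) = -58 (z(r, x) = -5 + (-10 - 1*43) = -5 + (-10 - 43) = -5 - 53 = -58)
F = 56 (F = 7*8 = 56)
S(q, X) = -6 - 5*X
sqrt(z(174, -120) + S(F, -52)) = sqrt(-58 + (-6 - 5*(-52))) = sqrt(-58 + (-6 + 260)) = sqrt(-58 + 254) = sqrt(196) = 14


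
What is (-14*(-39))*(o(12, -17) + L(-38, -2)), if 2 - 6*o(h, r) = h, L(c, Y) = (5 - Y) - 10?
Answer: -2548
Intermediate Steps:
L(c, Y) = -5 - Y
o(h, r) = ⅓ - h/6
(-14*(-39))*(o(12, -17) + L(-38, -2)) = (-14*(-39))*((⅓ - ⅙*12) + (-5 - 1*(-2))) = 546*((⅓ - 2) + (-5 + 2)) = 546*(-5/3 - 3) = 546*(-14/3) = -2548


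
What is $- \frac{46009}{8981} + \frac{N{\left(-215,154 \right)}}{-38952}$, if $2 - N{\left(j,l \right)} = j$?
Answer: $- \frac{1794091445}{349827912} \approx -5.1285$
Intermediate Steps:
$N{\left(j,l \right)} = 2 - j$
$- \frac{46009}{8981} + \frac{N{\left(-215,154 \right)}}{-38952} = - \frac{46009}{8981} + \frac{2 - -215}{-38952} = \left(-46009\right) \frac{1}{8981} + \left(2 + 215\right) \left(- \frac{1}{38952}\right) = - \frac{46009}{8981} + 217 \left(- \frac{1}{38952}\right) = - \frac{46009}{8981} - \frac{217}{38952} = - \frac{1794091445}{349827912}$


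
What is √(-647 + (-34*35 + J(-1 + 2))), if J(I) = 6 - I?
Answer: 2*I*√458 ≈ 42.802*I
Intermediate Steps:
√(-647 + (-34*35 + J(-1 + 2))) = √(-647 + (-34*35 + (6 - (-1 + 2)))) = √(-647 + (-1190 + (6 - 1*1))) = √(-647 + (-1190 + (6 - 1))) = √(-647 + (-1190 + 5)) = √(-647 - 1185) = √(-1832) = 2*I*√458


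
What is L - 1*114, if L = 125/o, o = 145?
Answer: -3281/29 ≈ -113.14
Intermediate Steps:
L = 25/29 (L = 125/145 = 125*(1/145) = 25/29 ≈ 0.86207)
L - 1*114 = 25/29 - 1*114 = 25/29 - 114 = -3281/29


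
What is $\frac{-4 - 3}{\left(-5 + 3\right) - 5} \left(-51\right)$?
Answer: $-51$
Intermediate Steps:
$\frac{-4 - 3}{\left(-5 + 3\right) - 5} \left(-51\right) = - \frac{7}{-2 - 5} \left(-51\right) = - \frac{7}{-7} \left(-51\right) = \left(-7\right) \left(- \frac{1}{7}\right) \left(-51\right) = 1 \left(-51\right) = -51$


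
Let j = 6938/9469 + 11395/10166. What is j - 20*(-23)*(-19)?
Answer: -49479421941/5662462 ≈ -8738.1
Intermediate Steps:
j = 10495939/5662462 (j = 6938*(1/9469) + 11395*(1/10166) = 6938/9469 + 11395/10166 = 10495939/5662462 ≈ 1.8536)
j - 20*(-23)*(-19) = 10495939/5662462 - 20*(-23)*(-19) = 10495939/5662462 + 460*(-19) = 10495939/5662462 - 8740 = -49479421941/5662462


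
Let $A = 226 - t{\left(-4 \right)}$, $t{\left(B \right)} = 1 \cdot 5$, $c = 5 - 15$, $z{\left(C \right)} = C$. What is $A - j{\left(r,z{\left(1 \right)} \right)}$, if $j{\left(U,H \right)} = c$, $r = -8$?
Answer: $231$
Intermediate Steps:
$c = -10$ ($c = 5 - 15 = -10$)
$j{\left(U,H \right)} = -10$
$t{\left(B \right)} = 5$
$A = 221$ ($A = 226 - 5 = 221$)
$A - j{\left(r,z{\left(1 \right)} \right)} = 221 - -10 = 221 + 10 = 231$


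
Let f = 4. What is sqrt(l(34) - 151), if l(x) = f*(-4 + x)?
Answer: I*sqrt(31) ≈ 5.5678*I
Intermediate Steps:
l(x) = -16 + 4*x (l(x) = 4*(-4 + x) = -16 + 4*x)
sqrt(l(34) - 151) = sqrt((-16 + 4*34) - 151) = sqrt((-16 + 136) - 151) = sqrt(120 - 151) = sqrt(-31) = I*sqrt(31)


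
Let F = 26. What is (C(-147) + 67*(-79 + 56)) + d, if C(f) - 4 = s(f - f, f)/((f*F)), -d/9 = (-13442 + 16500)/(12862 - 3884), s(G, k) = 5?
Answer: -26422861433/17156958 ≈ -1540.1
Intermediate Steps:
d = -13761/4489 (d = -9*(-13442 + 16500)/(12862 - 3884) = -27522/8978 = -9*1529/4489 = -13761/4489 ≈ -3.0655)
C(f) = 4 + 5/(26*f) (C(f) = 4 + 5/((f*26)) = 4 + 5/((26*f)) = 4 + 5*(1/(26*f)) = 4 + 5/(26*f))
(C(-147) + 67*(-79 + 56)) + d = ((4 + (5/26)/(-147)) + 67*(-79 + 56)) - 13761/4489 = ((4 + (5/26)*(-1/147)) + 67*(-23)) - 13761/4489 = ((4 - 5/3822) - 1541) - 13761/4489 = (15283/3822 - 1541) - 13761/4489 = -5874419/3822 - 13761/4489 = -26422861433/17156958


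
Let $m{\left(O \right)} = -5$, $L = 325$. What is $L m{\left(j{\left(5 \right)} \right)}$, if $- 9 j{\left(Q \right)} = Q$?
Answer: $-1625$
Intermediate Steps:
$j{\left(Q \right)} = - \frac{Q}{9}$
$L m{\left(j{\left(5 \right)} \right)} = 325 \left(-5\right) = -1625$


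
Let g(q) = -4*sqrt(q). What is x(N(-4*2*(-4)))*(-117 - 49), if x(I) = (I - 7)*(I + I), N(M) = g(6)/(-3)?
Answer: -10624/3 + 9296*sqrt(6)/3 ≈ 4048.8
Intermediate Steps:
N(M) = 4*sqrt(6)/3 (N(M) = -4*sqrt(6)/(-3) = -4*sqrt(6)*(-1/3) = 4*sqrt(6)/3)
x(I) = 2*I*(-7 + I) (x(I) = (-7 + I)*(2*I) = 2*I*(-7 + I))
x(N(-4*2*(-4)))*(-117 - 49) = (2*(4*sqrt(6)/3)*(-7 + 4*sqrt(6)/3))*(-117 - 49) = (8*sqrt(6)*(-7 + 4*sqrt(6)/3)/3)*(-166) = -1328*sqrt(6)*(-7 + 4*sqrt(6)/3)/3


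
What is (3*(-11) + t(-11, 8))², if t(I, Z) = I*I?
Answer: 7744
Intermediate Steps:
t(I, Z) = I²
(3*(-11) + t(-11, 8))² = (3*(-11) + (-11)²)² = (-33 + 121)² = 88² = 7744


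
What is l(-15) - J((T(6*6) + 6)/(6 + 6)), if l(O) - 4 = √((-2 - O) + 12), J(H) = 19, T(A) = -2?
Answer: -10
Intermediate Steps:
l(O) = 4 + √(10 - O) (l(O) = 4 + √((-2 - O) + 12) = 4 + √(10 - O))
l(-15) - J((T(6*6) + 6)/(6 + 6)) = (4 + √(10 - 1*(-15))) - 1*19 = (4 + √(10 + 15)) - 19 = (4 + √25) - 19 = (4 + 5) - 19 = 9 - 19 = -10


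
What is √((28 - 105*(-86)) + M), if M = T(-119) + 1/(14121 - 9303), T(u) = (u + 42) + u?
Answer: √205714709706/4818 ≈ 94.138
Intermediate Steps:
T(u) = 42 + 2*u (T(u) = (42 + u) + u = 42 + 2*u)
M = -944327/4818 (M = (42 + 2*(-119)) + 1/(14121 - 9303) = (42 - 238) + 1/4818 = -196 + 1/4818 = -944327/4818 ≈ -196.00)
√((28 - 105*(-86)) + M) = √((28 - 105*(-86)) - 944327/4818) = √((28 + 9030) - 944327/4818) = √(9058 - 944327/4818) = √(42697117/4818) = √205714709706/4818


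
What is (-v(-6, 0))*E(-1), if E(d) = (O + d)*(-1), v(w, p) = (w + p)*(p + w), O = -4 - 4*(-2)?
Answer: 108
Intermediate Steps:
O = 4 (O = -4 + 8 = 4)
v(w, p) = (p + w)² (v(w, p) = (p + w)*(p + w) = (p + w)²)
E(d) = -4 - d (E(d) = (4 + d)*(-1) = -4 - d)
(-v(-6, 0))*E(-1) = (-(0 - 6)²)*(-4 - 1*(-1)) = (-1*(-6)²)*(-4 + 1) = -1*36*(-3) = -36*(-3) = 108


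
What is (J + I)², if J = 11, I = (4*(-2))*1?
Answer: 9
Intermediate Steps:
I = -8 (I = -8*1 = -8)
(J + I)² = (11 - 8)² = 3² = 9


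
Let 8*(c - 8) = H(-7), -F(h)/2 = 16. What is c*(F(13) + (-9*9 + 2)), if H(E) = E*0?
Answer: -888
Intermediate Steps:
F(h) = -32 (F(h) = -2*16 = -32)
H(E) = 0
c = 8 (c = 8 + (⅛)*0 = 8 + 0 = 8)
c*(F(13) + (-9*9 + 2)) = 8*(-32 + (-9*9 + 2)) = 8*(-32 + (-81 + 2)) = 8*(-32 - 79) = 8*(-111) = -888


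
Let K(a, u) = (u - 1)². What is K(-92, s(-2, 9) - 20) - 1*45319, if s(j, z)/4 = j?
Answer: -44478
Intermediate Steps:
s(j, z) = 4*j
K(a, u) = (-1 + u)²
K(-92, s(-2, 9) - 20) - 1*45319 = (-1 + (4*(-2) - 20))² - 1*45319 = (-1 + (-8 - 20))² - 45319 = (-1 - 28)² - 45319 = (-29)² - 45319 = 841 - 45319 = -44478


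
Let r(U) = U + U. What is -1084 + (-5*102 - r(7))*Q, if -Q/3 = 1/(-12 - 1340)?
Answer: -366785/338 ≈ -1085.2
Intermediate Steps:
r(U) = 2*U
Q = 3/1352 (Q = -3/(-12 - 1340) = -3/(-1352) = -3*(-1/1352) = 3/1352 ≈ 0.0022189)
-1084 + (-5*102 - r(7))*Q = -1084 + (-5*102 - 2*7)*(3/1352) = -1084 + (-510 - 1*14)*(3/1352) = -1084 + (-510 - 14)*(3/1352) = -1084 - 524*3/1352 = -1084 - 393/338 = -366785/338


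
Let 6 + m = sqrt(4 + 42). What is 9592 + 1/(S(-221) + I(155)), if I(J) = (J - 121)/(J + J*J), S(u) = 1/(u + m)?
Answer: 209041832318/22578689 + 48722700*sqrt(46)/22578689 ≈ 9273.0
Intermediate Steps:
m = -6 + sqrt(46) (m = -6 + sqrt(4 + 42) = -6 + sqrt(46) ≈ 0.78233)
S(u) = 1/(-6 + u + sqrt(46)) (S(u) = 1/(u + (-6 + sqrt(46))) = 1/(-6 + u + sqrt(46)))
I(J) = (-121 + J)/(J + J**2)
9592 + 1/(S(-221) + I(155)) = 9592 + 1/(1/(-6 - 221 + sqrt(46)) + (-121 + 155)/(155*(1 + 155))) = 9592 + 1/(1/(-227 + sqrt(46)) + (1/155)*34/156) = 9592 + 1/(1/(-227 + sqrt(46)) + (1/155)*(1/156)*34) = 9592 + 1/(1/(-227 + sqrt(46)) + 17/12090) = 9592 + 1/(17/12090 + 1/(-227 + sqrt(46)))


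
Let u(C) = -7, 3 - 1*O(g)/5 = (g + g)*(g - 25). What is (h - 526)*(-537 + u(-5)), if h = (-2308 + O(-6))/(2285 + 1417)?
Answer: 530782160/1851 ≈ 2.8675e+5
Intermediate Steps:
O(g) = 15 - 10*g*(-25 + g) (O(g) = 15 - 5*(g + g)*(g - 25) = 15 - 5*2*g*(-25 + g) = 15 - 10*g*(-25 + g))
h = -4153/3702 (h = (-2308 + (15 - 10*(-6)**2 + 250*(-6)))/(2285 + 1417) = (-2308 + (15 - 10*36 - 1500))/3702 = (-2308 + (15 - 360 - 1500))*(1/3702) = (-2308 - 1845)*(1/3702) = -4153*1/3702 = -4153/3702 ≈ -1.1218)
(h - 526)*(-537 + u(-5)) = (-4153/3702 - 526)*(-537 - 7) = -1951405/3702*(-544) = 530782160/1851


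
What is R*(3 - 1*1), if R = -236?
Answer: -472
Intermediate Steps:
R*(3 - 1*1) = -236*(3 - 1*1) = -236*(3 - 1) = -236*2 = -472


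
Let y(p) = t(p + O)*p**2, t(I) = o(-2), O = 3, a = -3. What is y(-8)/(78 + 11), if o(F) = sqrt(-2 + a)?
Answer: 64*I*sqrt(5)/89 ≈ 1.608*I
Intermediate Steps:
o(F) = I*sqrt(5) (o(F) = sqrt(-2 - 3) = sqrt(-5) = I*sqrt(5))
t(I) = I*sqrt(5)
y(p) = I*sqrt(5)*p**2 (y(p) = (I*sqrt(5))*p**2 = I*sqrt(5)*p**2)
y(-8)/(78 + 11) = (I*sqrt(5)*(-8)**2)/(78 + 11) = (I*sqrt(5)*64)/89 = (64*I*sqrt(5))/89 = 64*I*sqrt(5)/89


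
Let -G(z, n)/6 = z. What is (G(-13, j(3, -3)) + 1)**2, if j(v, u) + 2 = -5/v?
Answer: 6241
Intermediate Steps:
j(v, u) = -2 - 5/v
G(z, n) = -6*z
(G(-13, j(3, -3)) + 1)**2 = (-6*(-13) + 1)**2 = (78 + 1)**2 = 79**2 = 6241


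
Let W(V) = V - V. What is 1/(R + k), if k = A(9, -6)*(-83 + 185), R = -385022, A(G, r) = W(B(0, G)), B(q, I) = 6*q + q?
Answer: -1/385022 ≈ -2.5973e-6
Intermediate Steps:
B(q, I) = 7*q
W(V) = 0
A(G, r) = 0
k = 0 (k = 0*(-83 + 185) = 0*102 = 0)
1/(R + k) = 1/(-385022 + 0) = 1/(-385022) = -1/385022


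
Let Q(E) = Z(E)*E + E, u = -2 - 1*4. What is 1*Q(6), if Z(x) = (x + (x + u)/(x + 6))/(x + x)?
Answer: 9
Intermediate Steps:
u = -6 (u = -2 - 4 = -6)
Z(x) = (x + (-6 + x)/(6 + x))/(2*x) (Z(x) = (x + (x - 6)/(x + 6))/(x + x) = (x + (-6 + x)/(6 + x))/((2*x)) = (x + (-6 + x)/(6 + x))*(1/(2*x)) = (x + (-6 + x)/(6 + x))/(2*x))
Q(E) = E + (-6 + E**2 + 7*E)/(2*(6 + E)) (Q(E) = ((-6 + E**2 + 7*E)/(2*E*(6 + E)))*E + E = (-6 + E**2 + 7*E)/(2*(6 + E)) + E = E + (-6 + E**2 + 7*E)/(2*(6 + E)))
1*Q(6) = 1*((-6 + 3*6**2 + 19*6)/(2*(6 + 6))) = 1*((1/2)*(-6 + 3*36 + 114)/12) = 1*((1/2)*(1/12)*(-6 + 108 + 114)) = 1*((1/2)*(1/12)*216) = 1*9 = 9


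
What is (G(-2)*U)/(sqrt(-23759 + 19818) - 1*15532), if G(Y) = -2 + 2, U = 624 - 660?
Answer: 0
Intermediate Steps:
U = -36
G(Y) = 0
(G(-2)*U)/(sqrt(-23759 + 19818) - 1*15532) = (0*(-36))/(sqrt(-23759 + 19818) - 1*15532) = 0/(sqrt(-3941) - 15532) = 0/(I*sqrt(3941) - 15532) = 0/(-15532 + I*sqrt(3941)) = 0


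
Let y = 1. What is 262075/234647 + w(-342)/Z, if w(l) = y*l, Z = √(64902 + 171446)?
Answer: 262075/234647 - 171*√59087/59087 ≈ 0.41341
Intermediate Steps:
Z = 2*√59087 (Z = √236348 = 2*√59087 ≈ 486.16)
w(l) = l (w(l) = 1*l = l)
262075/234647 + w(-342)/Z = 262075/234647 - 342*√59087/118174 = 262075*(1/234647) - 171*√59087/59087 = 262075/234647 - 171*√59087/59087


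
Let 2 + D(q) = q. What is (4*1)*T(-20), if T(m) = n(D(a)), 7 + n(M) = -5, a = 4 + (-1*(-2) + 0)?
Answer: -48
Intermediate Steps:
a = 6 (a = 4 + (2 + 0) = 4 + 2 = 6)
D(q) = -2 + q
n(M) = -12 (n(M) = -7 - 5 = -12)
T(m) = -12
(4*1)*T(-20) = (4*1)*(-12) = 4*(-12) = -48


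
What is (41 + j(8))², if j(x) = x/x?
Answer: 1764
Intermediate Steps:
j(x) = 1
(41 + j(8))² = (41 + 1)² = 42² = 1764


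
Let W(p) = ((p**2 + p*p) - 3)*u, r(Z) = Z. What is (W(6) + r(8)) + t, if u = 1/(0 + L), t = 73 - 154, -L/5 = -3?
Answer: -342/5 ≈ -68.400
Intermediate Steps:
L = 15 (L = -5*(-3) = 15)
t = -81
u = 1/15 (u = 1/(0 + 15) = 1/15 ≈ 0.066667)
W(p) = -1/5 + 2*p**2/15 (W(p) = ((p**2 + p*p) - 3)*(1/15) = ((p**2 + p**2) - 3)*(1/15) = (2*p**2 - 3)*(1/15) = (-3 + 2*p**2)*(1/15) = -1/5 + 2*p**2/15)
(W(6) + r(8)) + t = ((-1/5 + (2/15)*6**2) + 8) - 81 = ((-1/5 + (2/15)*36) + 8) - 81 = ((-1/5 + 24/5) + 8) - 81 = (23/5 + 8) - 81 = 63/5 - 81 = -342/5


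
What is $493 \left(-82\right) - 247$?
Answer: $-40673$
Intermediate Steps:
$493 \left(-82\right) - 247 = -40426 - 247 = -40673$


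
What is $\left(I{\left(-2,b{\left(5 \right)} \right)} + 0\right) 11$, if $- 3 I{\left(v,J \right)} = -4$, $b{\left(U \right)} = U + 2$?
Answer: $\frac{44}{3} \approx 14.667$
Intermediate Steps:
$b{\left(U \right)} = 2 + U$
$I{\left(v,J \right)} = \frac{4}{3}$ ($I{\left(v,J \right)} = \left(- \frac{1}{3}\right) \left(-4\right) = \frac{4}{3}$)
$\left(I{\left(-2,b{\left(5 \right)} \right)} + 0\right) 11 = \left(\frac{4}{3} + 0\right) 11 = \frac{4}{3} \cdot 11 = \frac{44}{3}$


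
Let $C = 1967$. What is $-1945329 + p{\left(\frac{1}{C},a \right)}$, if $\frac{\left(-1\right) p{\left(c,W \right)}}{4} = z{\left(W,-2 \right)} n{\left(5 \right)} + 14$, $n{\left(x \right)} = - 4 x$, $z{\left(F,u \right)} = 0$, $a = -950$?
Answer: $-1945385$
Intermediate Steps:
$p{\left(c,W \right)} = -56$ ($p{\left(c,W \right)} = - 4 \left(0 \left(\left(-4\right) 5\right) + 14\right) = - 4 \left(0 \left(-20\right) + 14\right) = - 4 \left(0 + 14\right) = \left(-4\right) 14 = -56$)
$-1945329 + p{\left(\frac{1}{C},a \right)} = -1945329 - 56 = -1945385$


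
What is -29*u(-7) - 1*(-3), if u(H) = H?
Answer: 206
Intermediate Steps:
-29*u(-7) - 1*(-3) = -29*(-7) - 1*(-3) = 203 + 3 = 206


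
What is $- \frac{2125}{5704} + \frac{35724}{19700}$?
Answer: $\frac{40476799}{28092200} \approx 1.4409$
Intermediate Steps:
$- \frac{2125}{5704} + \frac{35724}{19700} = \left(-2125\right) \frac{1}{5704} + 35724 \cdot \frac{1}{19700} = - \frac{2125}{5704} + \frac{8931}{4925} = \frac{40476799}{28092200}$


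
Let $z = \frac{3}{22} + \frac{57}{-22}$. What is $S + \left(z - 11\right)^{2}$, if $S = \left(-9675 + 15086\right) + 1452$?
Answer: $\frac{852327}{121} \approx 7044.0$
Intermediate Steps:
$S = 6863$ ($S = 5411 + 1452 = 6863$)
$z = - \frac{27}{11}$ ($z = 3 \cdot \frac{1}{22} + 57 \left(- \frac{1}{22}\right) = \frac{3}{22} - \frac{57}{22} = - \frac{27}{11} \approx -2.4545$)
$S + \left(z - 11\right)^{2} = 6863 + \left(- \frac{27}{11} - 11\right)^{2} = 6863 + \left(- \frac{148}{11}\right)^{2} = 6863 + \frac{21904}{121} = \frac{852327}{121}$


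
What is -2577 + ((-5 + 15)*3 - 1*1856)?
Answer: -4403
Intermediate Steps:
-2577 + ((-5 + 15)*3 - 1*1856) = -2577 + (10*3 - 1856) = -2577 + (30 - 1856) = -2577 - 1826 = -4403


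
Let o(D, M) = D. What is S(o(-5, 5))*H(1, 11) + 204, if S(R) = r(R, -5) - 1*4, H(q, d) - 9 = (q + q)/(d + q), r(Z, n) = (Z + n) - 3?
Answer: 289/6 ≈ 48.167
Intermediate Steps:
r(Z, n) = -3 + Z + n
H(q, d) = 9 + 2*q/(d + q) (H(q, d) = 9 + (q + q)/(d + q) = 9 + (2*q)/(d + q) = 9 + 2*q/(d + q))
S(R) = -12 + R (S(R) = (-3 + R - 5) - 1*4 = (-8 + R) - 4 = -12 + R)
S(o(-5, 5))*H(1, 11) + 204 = (-12 - 5)*((9*11 + 11*1)/(11 + 1)) + 204 = -17*(99 + 11)/12 + 204 = -17*110/12 + 204 = -17*55/6 + 204 = -935/6 + 204 = 289/6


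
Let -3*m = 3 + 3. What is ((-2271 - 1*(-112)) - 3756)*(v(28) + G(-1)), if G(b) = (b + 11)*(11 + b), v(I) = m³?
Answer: -544180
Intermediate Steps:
m = -2 (m = -(3 + 3)/3 = -⅓*6 = -2)
v(I) = -8 (v(I) = (-2)³ = -8)
G(b) = (11 + b)² (G(b) = (11 + b)*(11 + b) = (11 + b)²)
((-2271 - 1*(-112)) - 3756)*(v(28) + G(-1)) = ((-2271 - 1*(-112)) - 3756)*(-8 + (11 - 1)²) = ((-2271 + 112) - 3756)*(-8 + 10²) = (-2159 - 3756)*(-8 + 100) = -5915*92 = -544180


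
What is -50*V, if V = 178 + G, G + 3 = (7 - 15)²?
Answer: -11950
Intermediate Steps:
G = 61 (G = -3 + (7 - 15)² = -3 + (-8)² = -3 + 64 = 61)
V = 239 (V = 178 + 61 = 239)
-50*V = -50*239 = -11950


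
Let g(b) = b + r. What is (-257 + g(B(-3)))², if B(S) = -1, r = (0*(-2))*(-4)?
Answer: 66564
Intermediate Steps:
r = 0 (r = 0*(-4) = 0)
g(b) = b (g(b) = b + 0 = b)
(-257 + g(B(-3)))² = (-257 - 1)² = (-258)² = 66564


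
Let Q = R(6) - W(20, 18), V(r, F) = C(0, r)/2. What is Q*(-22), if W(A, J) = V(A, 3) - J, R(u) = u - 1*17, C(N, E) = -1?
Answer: -165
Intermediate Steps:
R(u) = -17 + u (R(u) = u - 17 = -17 + u)
V(r, F) = -½ (V(r, F) = -1/2 = -1*½ = -½)
W(A, J) = -½ - J
Q = 15/2 (Q = (-17 + 6) - (-½ - 1*18) = -11 - (-½ - 18) = -11 - 1*(-37/2) = -11 + 37/2 = 15/2 ≈ 7.5000)
Q*(-22) = (15/2)*(-22) = -165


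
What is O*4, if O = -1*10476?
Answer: -41904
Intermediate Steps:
O = -10476
O*4 = -10476*4 = -41904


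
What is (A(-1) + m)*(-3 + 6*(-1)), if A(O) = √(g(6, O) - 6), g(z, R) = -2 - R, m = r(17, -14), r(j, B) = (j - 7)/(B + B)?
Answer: 45/14 - 9*I*√7 ≈ 3.2143 - 23.812*I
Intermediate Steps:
r(j, B) = (-7 + j)/(2*B) (r(j, B) = (-7 + j)/((2*B)) = (-7 + j)*(1/(2*B)) = (-7 + j)/(2*B))
m = -5/14 (m = (½)*(-7 + 17)/(-14) = (½)*(-1/14)*10 = -5/14 ≈ -0.35714)
A(O) = √(-8 - O) (A(O) = √((-2 - O) - 6) = √(-8 - O))
(A(-1) + m)*(-3 + 6*(-1)) = (√(-8 - 1*(-1)) - 5/14)*(-3 + 6*(-1)) = (√(-8 + 1) - 5/14)*(-3 - 6) = (√(-7) - 5/14)*(-9) = (I*√7 - 5/14)*(-9) = (-5/14 + I*√7)*(-9) = 45/14 - 9*I*√7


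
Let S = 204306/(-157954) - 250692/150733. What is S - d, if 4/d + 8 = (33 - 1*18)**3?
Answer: -118555008455075/40082249954747 ≈ -2.9578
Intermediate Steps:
d = 4/3367 (d = 4/(-8 + (33 - 1*18)**3) = 4/(-8 + (33 - 18)**3) = 4/(-8 + 15**3) = 4/(-8 + 3375) = 4/3367 ≈ 0.0011880)
S = -35196730233/11904440141 (S = 204306*(-1/157954) - 250692*1/150733 = -102153/78977 - 250692/150733 = -35196730233/11904440141 ≈ -2.9566)
S - d = -35196730233/11904440141 - 1*4/3367 = -35196730233/11904440141 - 4/3367 = -118555008455075/40082249954747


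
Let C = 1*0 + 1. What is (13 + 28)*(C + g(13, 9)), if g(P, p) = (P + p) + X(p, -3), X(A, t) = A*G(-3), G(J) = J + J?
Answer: -1271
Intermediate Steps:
G(J) = 2*J
X(A, t) = -6*A (X(A, t) = A*(2*(-3)) = A*(-6) = -6*A)
C = 1 (C = 0 + 1 = 1)
g(P, p) = P - 5*p (g(P, p) = (P + p) - 6*p = P - 5*p)
(13 + 28)*(C + g(13, 9)) = (13 + 28)*(1 + (13 - 5*9)) = 41*(1 + (13 - 45)) = 41*(1 - 32) = 41*(-31) = -1271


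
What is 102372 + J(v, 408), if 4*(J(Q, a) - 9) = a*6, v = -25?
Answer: 102993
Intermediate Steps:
J(Q, a) = 9 + 3*a/2 (J(Q, a) = 9 + (a*6)/4 = 9 + (6*a)/4 = 9 + 3*a/2)
102372 + J(v, 408) = 102372 + (9 + (3/2)*408) = 102372 + (9 + 612) = 102372 + 621 = 102993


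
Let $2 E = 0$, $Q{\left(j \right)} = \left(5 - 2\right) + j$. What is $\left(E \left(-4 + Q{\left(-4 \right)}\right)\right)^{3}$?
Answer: $0$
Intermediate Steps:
$Q{\left(j \right)} = 3 + j$
$E = 0$ ($E = \frac{1}{2} \cdot 0 = 0$)
$\left(E \left(-4 + Q{\left(-4 \right)}\right)\right)^{3} = \left(0 \left(-4 + \left(3 - 4\right)\right)\right)^{3} = \left(0 \left(-4 - 1\right)\right)^{3} = \left(0 \left(-5\right)\right)^{3} = 0^{3} = 0$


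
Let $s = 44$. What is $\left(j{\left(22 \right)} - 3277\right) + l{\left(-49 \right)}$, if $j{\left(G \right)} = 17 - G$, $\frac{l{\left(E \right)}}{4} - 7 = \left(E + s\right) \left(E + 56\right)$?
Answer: $-3394$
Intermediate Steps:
$l{\left(E \right)} = 28 + 4 \left(44 + E\right) \left(56 + E\right)$ ($l{\left(E \right)} = 28 + 4 \left(E + 44\right) \left(E + 56\right) = 28 + 4 \left(44 + E\right) \left(56 + E\right)$)
$\left(j{\left(22 \right)} - 3277\right) + l{\left(-49 \right)} = \left(\left(17 - 22\right) - 3277\right) + \left(9884 + 4 \left(-49\right)^{2} + 400 \left(-49\right)\right) = \left(\left(17 - 22\right) - 3277\right) + \left(9884 + 4 \cdot 2401 - 19600\right) = \left(-5 - 3277\right) + \left(9884 + 9604 - 19600\right) = -3282 - 112 = -3394$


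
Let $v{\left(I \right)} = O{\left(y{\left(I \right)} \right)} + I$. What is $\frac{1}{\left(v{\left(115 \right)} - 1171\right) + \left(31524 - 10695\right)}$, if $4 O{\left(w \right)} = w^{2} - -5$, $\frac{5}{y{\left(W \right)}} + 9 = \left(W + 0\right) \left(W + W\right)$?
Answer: $\frac{1398252962}{27649403633841} \approx 5.0571 \cdot 10^{-5}$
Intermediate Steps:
$y{\left(W \right)} = \frac{5}{-9 + 2 W^{2}}$ ($y{\left(W \right)} = \frac{5}{-9 + \left(W + 0\right) \left(W + W\right)} = \frac{5}{-9 + W 2 W} = \frac{5}{-9 + 2 W^{2}}$)
$O{\left(w \right)} = \frac{5}{4} + \frac{w^{2}}{4}$ ($O{\left(w \right)} = \frac{w^{2} - -5}{4} = \frac{w^{2} + 5}{4} = \frac{5 + w^{2}}{4} = \frac{5}{4} + \frac{w^{2}}{4}$)
$v{\left(I \right)} = \frac{5}{4} + I + \frac{25}{4 \left(-9 + 2 I^{2}\right)^{2}}$ ($v{\left(I \right)} = \left(\frac{5}{4} + \frac{\left(\frac{5}{-9 + 2 I^{2}}\right)^{2}}{4}\right) + I = \left(\frac{5}{4} + \frac{25 \frac{1}{\left(-9 + 2 I^{2}\right)^{2}}}{4}\right) + I = \left(\frac{5}{4} + \frac{25}{4 \left(-9 + 2 I^{2}\right)^{2}}\right) + I = \frac{5}{4} + I + \frac{25}{4 \left(-9 + 2 I^{2}\right)^{2}}$)
$\frac{1}{\left(v{\left(115 \right)} - 1171\right) + \left(31524 - 10695\right)} = \frac{1}{\left(\left(\frac{5}{4} + 115 + \frac{25}{4 \left(-9 + 2 \cdot 115^{2}\right)^{2}}\right) - 1171\right) + \left(31524 - 10695\right)} = \frac{1}{\left(\left(\frac{5}{4} + 115 + \frac{25}{4 \left(-9 + 2 \cdot 13225\right)^{2}}\right) - 1171\right) + 20829} = \frac{1}{\left(\left(\frac{5}{4} + 115 + \frac{25}{4 \left(-9 + 26450\right)^{2}}\right) - 1171\right) + 20829} = \frac{1}{\left(\left(\frac{5}{4} + 115 + \frac{25}{4 \cdot 699126481}\right) - 1171\right) + 20829} = \frac{1}{\left(\left(\frac{5}{4} + 115 + \frac{25}{4} \cdot \frac{1}{699126481}\right) - 1171\right) + 20829} = \frac{1}{\left(\left(\frac{5}{4} + 115 + \frac{25}{2796505924}\right) - 1171\right) + 20829} = \frac{1}{\left(\frac{162546906845}{1398252962} - 1171\right) + 20829} = \frac{1}{- \frac{1474807311657}{1398252962} + 20829} = \frac{1}{\frac{27649403633841}{1398252962}} = \frac{1398252962}{27649403633841}$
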